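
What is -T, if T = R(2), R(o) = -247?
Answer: 247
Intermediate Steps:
T = -247
-T = -1*(-247) = 247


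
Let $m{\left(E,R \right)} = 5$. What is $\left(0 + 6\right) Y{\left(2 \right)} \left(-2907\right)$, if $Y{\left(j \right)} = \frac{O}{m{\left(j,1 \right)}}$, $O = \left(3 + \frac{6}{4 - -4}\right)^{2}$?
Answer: $- \frac{392445}{8} \approx -49056.0$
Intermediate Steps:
$O = \frac{225}{16}$ ($O = \left(3 + \frac{6}{4 + 4}\right)^{2} = \left(3 + \frac{6}{8}\right)^{2} = \left(3 + 6 \cdot \frac{1}{8}\right)^{2} = \left(3 + \frac{3}{4}\right)^{2} = \left(\frac{15}{4}\right)^{2} = \frac{225}{16} \approx 14.063$)
$Y{\left(j \right)} = \frac{45}{16}$ ($Y{\left(j \right)} = \frac{225}{16 \cdot 5} = \frac{225}{16} \cdot \frac{1}{5} = \frac{45}{16}$)
$\left(0 + 6\right) Y{\left(2 \right)} \left(-2907\right) = \left(0 + 6\right) \frac{45}{16} \left(-2907\right) = 6 \cdot \frac{45}{16} \left(-2907\right) = \frac{135}{8} \left(-2907\right) = - \frac{392445}{8}$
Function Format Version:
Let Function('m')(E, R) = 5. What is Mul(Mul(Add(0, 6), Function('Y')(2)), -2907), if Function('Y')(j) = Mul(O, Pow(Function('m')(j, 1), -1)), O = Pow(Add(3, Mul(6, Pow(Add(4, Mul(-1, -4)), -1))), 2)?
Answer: Rational(-392445, 8) ≈ -49056.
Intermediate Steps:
O = Rational(225, 16) (O = Pow(Add(3, Mul(6, Pow(Add(4, 4), -1))), 2) = Pow(Add(3, Mul(6, Pow(8, -1))), 2) = Pow(Add(3, Mul(6, Rational(1, 8))), 2) = Pow(Add(3, Rational(3, 4)), 2) = Pow(Rational(15, 4), 2) = Rational(225, 16) ≈ 14.063)
Function('Y')(j) = Rational(45, 16) (Function('Y')(j) = Mul(Rational(225, 16), Pow(5, -1)) = Mul(Rational(225, 16), Rational(1, 5)) = Rational(45, 16))
Mul(Mul(Add(0, 6), Function('Y')(2)), -2907) = Mul(Mul(Add(0, 6), Rational(45, 16)), -2907) = Mul(Mul(6, Rational(45, 16)), -2907) = Mul(Rational(135, 8), -2907) = Rational(-392445, 8)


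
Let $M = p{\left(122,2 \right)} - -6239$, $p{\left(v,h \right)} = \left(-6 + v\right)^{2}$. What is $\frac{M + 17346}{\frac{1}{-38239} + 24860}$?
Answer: $\frac{1416410799}{950621539} \approx 1.49$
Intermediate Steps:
$M = 19695$ ($M = \left(-6 + 122\right)^{2} - -6239 = 116^{2} + 6239 = 13456 + 6239 = 19695$)
$\frac{M + 17346}{\frac{1}{-38239} + 24860} = \frac{19695 + 17346}{\frac{1}{-38239} + 24860} = \frac{37041}{- \frac{1}{38239} + 24860} = \frac{37041}{\frac{950621539}{38239}} = 37041 \cdot \frac{38239}{950621539} = \frac{1416410799}{950621539}$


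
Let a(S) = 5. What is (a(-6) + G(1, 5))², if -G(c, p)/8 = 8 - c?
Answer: 2601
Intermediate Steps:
G(c, p) = -64 + 8*c (G(c, p) = -8*(8 - c) = -64 + 8*c)
(a(-6) + G(1, 5))² = (5 + (-64 + 8*1))² = (5 + (-64 + 8))² = (5 - 56)² = (-51)² = 2601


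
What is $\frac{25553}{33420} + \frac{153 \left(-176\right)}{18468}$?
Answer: $- \frac{3963157}{5714820} \approx -0.69349$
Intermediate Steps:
$\frac{25553}{33420} + \frac{153 \left(-176\right)}{18468} = 25553 \cdot \frac{1}{33420} - \frac{748}{513} = \frac{25553}{33420} - \frac{748}{513} = - \frac{3963157}{5714820}$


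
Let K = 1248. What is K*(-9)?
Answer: -11232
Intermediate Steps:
K*(-9) = 1248*(-9) = -11232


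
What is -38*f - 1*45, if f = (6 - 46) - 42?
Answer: 3071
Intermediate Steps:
f = -82 (f = -40 - 42 = -82)
-38*f - 1*45 = -38*(-82) - 1*45 = 3116 - 45 = 3071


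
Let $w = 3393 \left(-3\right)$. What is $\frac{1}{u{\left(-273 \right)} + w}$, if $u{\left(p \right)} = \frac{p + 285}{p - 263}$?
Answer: $- \frac{134}{1363989} \approx -9.8241 \cdot 10^{-5}$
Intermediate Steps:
$u{\left(p \right)} = \frac{285 + p}{-263 + p}$
$w = -10179$
$\frac{1}{u{\left(-273 \right)} + w} = \frac{1}{\frac{285 - 273}{-263 - 273} - 10179} = \frac{1}{\frac{1}{-536} \cdot 12 - 10179} = \frac{1}{\left(- \frac{1}{536}\right) 12 - 10179} = \frac{1}{- \frac{3}{134} - 10179} = \frac{1}{- \frac{1363989}{134}} = - \frac{134}{1363989}$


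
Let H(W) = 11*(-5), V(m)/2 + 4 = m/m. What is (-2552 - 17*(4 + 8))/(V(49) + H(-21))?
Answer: 2756/61 ≈ 45.180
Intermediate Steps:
V(m) = -6 (V(m) = -8 + 2*(m/m) = -8 + 2*1 = -8 + 2 = -6)
H(W) = -55
(-2552 - 17*(4 + 8))/(V(49) + H(-21)) = (-2552 - 17*(4 + 8))/(-6 - 55) = (-2552 - 17*12)/(-61) = (-2552 - 204)*(-1/61) = -2756*(-1/61) = 2756/61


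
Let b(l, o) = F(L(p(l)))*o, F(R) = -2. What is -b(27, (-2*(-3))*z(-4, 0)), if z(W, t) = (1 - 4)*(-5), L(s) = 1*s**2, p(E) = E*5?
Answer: 180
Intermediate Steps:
p(E) = 5*E
L(s) = s**2
z(W, t) = 15 (z(W, t) = -3*(-5) = 15)
b(l, o) = -2*o
-b(27, (-2*(-3))*z(-4, 0)) = -(-2)*-2*(-3)*15 = -(-2)*6*15 = -(-2)*90 = -1*(-180) = 180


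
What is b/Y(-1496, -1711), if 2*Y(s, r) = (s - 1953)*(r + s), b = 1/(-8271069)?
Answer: -2/91485822758067 ≈ -2.1861e-14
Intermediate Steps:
b = -1/8271069 ≈ -1.2090e-7
Y(s, r) = (-1953 + s)*(r + s)/2 (Y(s, r) = ((s - 1953)*(r + s))/2 = ((-1953 + s)*(r + s))/2 = (-1953 + s)*(r + s)/2)
b/Y(-1496, -1711) = -1/(8271069*((½)*(-1496)² - 1953/2*(-1711) - 1953/2*(-1496) + (½)*(-1711)*(-1496))) = -1/(8271069*((½)*2238016 + 3341583/2 + 1460844 + 1279828)) = -1/(8271069*(1119008 + 3341583/2 + 1460844 + 1279828)) = -1/(8271069*11060943/2) = -1/8271069*2/11060943 = -2/91485822758067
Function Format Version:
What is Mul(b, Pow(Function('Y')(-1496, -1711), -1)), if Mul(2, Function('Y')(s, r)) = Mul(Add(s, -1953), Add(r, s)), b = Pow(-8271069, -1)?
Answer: Rational(-2, 91485822758067) ≈ -2.1861e-14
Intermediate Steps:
b = Rational(-1, 8271069) ≈ -1.2090e-7
Function('Y')(s, r) = Mul(Rational(1, 2), Add(-1953, s), Add(r, s)) (Function('Y')(s, r) = Mul(Rational(1, 2), Mul(Add(s, -1953), Add(r, s))) = Mul(Rational(1, 2), Mul(Add(-1953, s), Add(r, s))) = Mul(Rational(1, 2), Add(-1953, s), Add(r, s)))
Mul(b, Pow(Function('Y')(-1496, -1711), -1)) = Mul(Rational(-1, 8271069), Pow(Add(Mul(Rational(1, 2), Pow(-1496, 2)), Mul(Rational(-1953, 2), -1711), Mul(Rational(-1953, 2), -1496), Mul(Rational(1, 2), -1711, -1496)), -1)) = Mul(Rational(-1, 8271069), Pow(Add(Mul(Rational(1, 2), 2238016), Rational(3341583, 2), 1460844, 1279828), -1)) = Mul(Rational(-1, 8271069), Pow(Add(1119008, Rational(3341583, 2), 1460844, 1279828), -1)) = Mul(Rational(-1, 8271069), Pow(Rational(11060943, 2), -1)) = Mul(Rational(-1, 8271069), Rational(2, 11060943)) = Rational(-2, 91485822758067)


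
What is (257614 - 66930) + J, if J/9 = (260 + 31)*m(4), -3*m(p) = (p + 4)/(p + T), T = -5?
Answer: 197668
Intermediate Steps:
m(p) = -(4 + p)/(3*(-5 + p)) (m(p) = -(p + 4)/(3*(p - 5)) = -(4 + p)/(3*(-5 + p)))
J = 6984 (J = 9*((260 + 31)*((-4 - 1*4)/(3*(-5 + 4)))) = 9*(291*((⅓)*(-4 - 4)/(-1))) = 9*(291*((⅓)*(-1)*(-8))) = 9*(291*(8/3)) = 9*776 = 6984)
(257614 - 66930) + J = (257614 - 66930) + 6984 = 190684 + 6984 = 197668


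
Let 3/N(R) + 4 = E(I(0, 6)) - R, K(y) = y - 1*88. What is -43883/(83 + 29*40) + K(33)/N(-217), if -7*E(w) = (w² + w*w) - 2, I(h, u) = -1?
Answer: -4897798/1243 ≈ -3940.3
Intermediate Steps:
K(y) = -88 + y (K(y) = y - 88 = -88 + y)
E(w) = 2/7 - 2*w²/7 (E(w) = -((w² + w*w) - 2)/7 = -((w² + w²) - 2)/7 = -(2*w² - 2)/7 = -(-2 + 2*w²)/7 = 2/7 - 2*w²/7)
N(R) = 3/(-4 - R) (N(R) = 3/(-4 + ((2/7 - 2/7*(-1)²) - R)) = 3/(-4 + ((2/7 - 2/7*1) - R)) = 3/(-4 + ((2/7 - 2/7) - R)) = 3/(-4 + (0 - R)) = 3/(-4 - R))
-43883/(83 + 29*40) + K(33)/N(-217) = -43883/(83 + 29*40) + (-88 + 33)/((-3/(4 - 217))) = -43883/(83 + 1160) - 55/((-3/(-213))) = -43883/1243 - 55/((-3*(-1/213))) = -43883*1/1243 - 55/1/71 = -43883/1243 - 55*71 = -43883/1243 - 3905 = -4897798/1243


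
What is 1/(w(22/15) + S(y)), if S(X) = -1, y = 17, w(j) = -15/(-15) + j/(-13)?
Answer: -195/22 ≈ -8.8636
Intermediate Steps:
w(j) = 1 - j/13 (w(j) = -15*(-1/15) + j*(-1/13) = 1 - j/13)
1/(w(22/15) + S(y)) = 1/((1 - 22/(13*15)) - 1) = 1/((1 - 1/13*22/15) - 1) = 1/((1 - 22/195) - 1) = 1/(173/195 - 1) = 1/(-22/195) = -195/22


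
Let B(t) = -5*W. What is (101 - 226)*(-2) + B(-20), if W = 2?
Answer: 240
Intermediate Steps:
B(t) = -10 (B(t) = -5*2 = -10)
(101 - 226)*(-2) + B(-20) = (101 - 226)*(-2) - 10 = -125*(-2) - 10 = 250 - 10 = 240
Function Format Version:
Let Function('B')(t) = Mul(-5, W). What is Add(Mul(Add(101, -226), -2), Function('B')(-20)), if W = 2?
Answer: 240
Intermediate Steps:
Function('B')(t) = -10 (Function('B')(t) = Mul(-5, 2) = -10)
Add(Mul(Add(101, -226), -2), Function('B')(-20)) = Add(Mul(Add(101, -226), -2), -10) = Add(Mul(-125, -2), -10) = Add(250, -10) = 240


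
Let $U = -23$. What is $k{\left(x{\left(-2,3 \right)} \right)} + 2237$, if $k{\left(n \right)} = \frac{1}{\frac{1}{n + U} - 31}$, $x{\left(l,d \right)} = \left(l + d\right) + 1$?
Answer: $\frac{1458503}{652} \approx 2237.0$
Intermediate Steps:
$x{\left(l,d \right)} = 1 + d + l$ ($x{\left(l,d \right)} = \left(d + l\right) + 1 = 1 + d + l$)
$k{\left(n \right)} = \frac{1}{-31 + \frac{1}{-23 + n}}$ ($k{\left(n \right)} = \frac{1}{\frac{1}{n - 23} - 31} = \frac{1}{\frac{1}{-23 + n} - 31} = \frac{1}{-31 + \frac{1}{-23 + n}}$)
$k{\left(x{\left(-2,3 \right)} \right)} + 2237 = \frac{23 - \left(1 + 3 - 2\right)}{-714 + 31 \left(1 + 3 - 2\right)} + 2237 = \frac{23 - 2}{-714 + 31 \cdot 2} + 2237 = \frac{23 - 2}{-714 + 62} + 2237 = \frac{1}{-652} \cdot 21 + 2237 = \left(- \frac{1}{652}\right) 21 + 2237 = - \frac{21}{652} + 2237 = \frac{1458503}{652}$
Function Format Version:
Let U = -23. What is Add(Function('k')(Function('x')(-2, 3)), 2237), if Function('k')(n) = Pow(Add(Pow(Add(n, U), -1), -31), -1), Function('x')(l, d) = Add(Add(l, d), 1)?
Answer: Rational(1458503, 652) ≈ 2237.0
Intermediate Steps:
Function('x')(l, d) = Add(1, d, l) (Function('x')(l, d) = Add(Add(d, l), 1) = Add(1, d, l))
Function('k')(n) = Pow(Add(-31, Pow(Add(-23, n), -1)), -1) (Function('k')(n) = Pow(Add(Pow(Add(n, -23), -1), -31), -1) = Pow(Add(Pow(Add(-23, n), -1), -31), -1) = Pow(Add(-31, Pow(Add(-23, n), -1)), -1))
Add(Function('k')(Function('x')(-2, 3)), 2237) = Add(Mul(Pow(Add(-714, Mul(31, Add(1, 3, -2))), -1), Add(23, Mul(-1, Add(1, 3, -2)))), 2237) = Add(Mul(Pow(Add(-714, Mul(31, 2)), -1), Add(23, Mul(-1, 2))), 2237) = Add(Mul(Pow(Add(-714, 62), -1), Add(23, -2)), 2237) = Add(Mul(Pow(-652, -1), 21), 2237) = Add(Mul(Rational(-1, 652), 21), 2237) = Add(Rational(-21, 652), 2237) = Rational(1458503, 652)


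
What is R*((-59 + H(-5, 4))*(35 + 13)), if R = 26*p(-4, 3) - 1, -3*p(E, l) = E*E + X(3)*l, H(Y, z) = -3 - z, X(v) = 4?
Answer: 771936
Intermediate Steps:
p(E, l) = -4*l/3 - E**2/3 (p(E, l) = -(E*E + 4*l)/3 = -(E**2 + 4*l)/3 = -4*l/3 - E**2/3)
R = -731/3 (R = 26*(-4/3*3 - 1/3*(-4)**2) - 1 = 26*(-4 - 1/3*16) - 1 = 26*(-4 - 16/3) - 1 = 26*(-28/3) - 1 = -728/3 - 1 = -731/3 ≈ -243.67)
R*((-59 + H(-5, 4))*(35 + 13)) = -731*(-59 + (-3 - 1*4))*(35 + 13)/3 = -731*(-59 + (-3 - 4))*48/3 = -731*(-59 - 7)*48/3 = -(-16082)*48 = -731/3*(-3168) = 771936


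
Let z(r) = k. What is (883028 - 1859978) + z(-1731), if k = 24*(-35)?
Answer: -977790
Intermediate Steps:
k = -840
z(r) = -840
(883028 - 1859978) + z(-1731) = (883028 - 1859978) - 840 = -976950 - 840 = -977790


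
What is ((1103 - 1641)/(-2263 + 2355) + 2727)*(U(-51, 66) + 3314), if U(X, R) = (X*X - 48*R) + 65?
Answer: 175993238/23 ≈ 7.6519e+6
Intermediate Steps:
U(X, R) = 65 + X² - 48*R (U(X, R) = (X² - 48*R) + 65 = 65 + X² - 48*R)
((1103 - 1641)/(-2263 + 2355) + 2727)*(U(-51, 66) + 3314) = ((1103 - 1641)/(-2263 + 2355) + 2727)*((65 + (-51)² - 48*66) + 3314) = (-538/92 + 2727)*((65 + 2601 - 3168) + 3314) = (-538*1/92 + 2727)*(-502 + 3314) = (-269/46 + 2727)*2812 = (125173/46)*2812 = 175993238/23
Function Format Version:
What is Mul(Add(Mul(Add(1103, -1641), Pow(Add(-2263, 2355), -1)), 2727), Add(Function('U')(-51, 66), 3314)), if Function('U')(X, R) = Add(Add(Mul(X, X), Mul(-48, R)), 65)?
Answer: Rational(175993238, 23) ≈ 7.6519e+6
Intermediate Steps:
Function('U')(X, R) = Add(65, Pow(X, 2), Mul(-48, R)) (Function('U')(X, R) = Add(Add(Pow(X, 2), Mul(-48, R)), 65) = Add(65, Pow(X, 2), Mul(-48, R)))
Mul(Add(Mul(Add(1103, -1641), Pow(Add(-2263, 2355), -1)), 2727), Add(Function('U')(-51, 66), 3314)) = Mul(Add(Mul(Add(1103, -1641), Pow(Add(-2263, 2355), -1)), 2727), Add(Add(65, Pow(-51, 2), Mul(-48, 66)), 3314)) = Mul(Add(Mul(-538, Pow(92, -1)), 2727), Add(Add(65, 2601, -3168), 3314)) = Mul(Add(Mul(-538, Rational(1, 92)), 2727), Add(-502, 3314)) = Mul(Add(Rational(-269, 46), 2727), 2812) = Mul(Rational(125173, 46), 2812) = Rational(175993238, 23)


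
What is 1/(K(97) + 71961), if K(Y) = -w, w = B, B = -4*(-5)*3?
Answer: 1/71901 ≈ 1.3908e-5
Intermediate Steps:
B = 60 (B = 20*3 = 60)
w = 60
K(Y) = -60 (K(Y) = -1*60 = -60)
1/(K(97) + 71961) = 1/(-60 + 71961) = 1/71901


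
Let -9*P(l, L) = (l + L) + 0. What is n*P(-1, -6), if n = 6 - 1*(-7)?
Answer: 91/9 ≈ 10.111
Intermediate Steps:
P(l, L) = -L/9 - l/9 (P(l, L) = -((l + L) + 0)/9 = -((L + l) + 0)/9 = -(L + l)/9 = -L/9 - l/9)
n = 13 (n = 6 + 7 = 13)
n*P(-1, -6) = 13*(-⅑*(-6) - ⅑*(-1)) = 13*(⅔ + ⅑) = 13*(7/9) = 91/9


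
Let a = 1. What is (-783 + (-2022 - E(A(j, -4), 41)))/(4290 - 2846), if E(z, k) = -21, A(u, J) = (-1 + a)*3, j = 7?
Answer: -696/361 ≈ -1.9280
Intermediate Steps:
A(u, J) = 0 (A(u, J) = (-1 + 1)*3 = 0*3 = 0)
(-783 + (-2022 - E(A(j, -4), 41)))/(4290 - 2846) = (-783 + (-2022 - 1*(-21)))/(4290 - 2846) = (-783 + (-2022 + 21))/1444 = (-783 - 2001)*(1/1444) = -2784*1/1444 = -696/361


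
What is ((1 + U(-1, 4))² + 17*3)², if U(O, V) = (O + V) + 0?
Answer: 4489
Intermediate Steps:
U(O, V) = O + V
((1 + U(-1, 4))² + 17*3)² = ((1 + (-1 + 4))² + 17*3)² = ((1 + 3)² + 51)² = (4² + 51)² = (16 + 51)² = 67² = 4489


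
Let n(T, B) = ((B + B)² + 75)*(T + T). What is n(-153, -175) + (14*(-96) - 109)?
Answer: -37509403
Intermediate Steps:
n(T, B) = 2*T*(75 + 4*B²) (n(T, B) = ((2*B)² + 75)*(2*T) = (4*B² + 75)*(2*T) = (75 + 4*B²)*(2*T) = 2*T*(75 + 4*B²))
n(-153, -175) + (14*(-96) - 109) = 2*(-153)*(75 + 4*(-175)²) + (14*(-96) - 109) = 2*(-153)*(75 + 4*30625) + (-1344 - 109) = 2*(-153)*(75 + 122500) - 1453 = 2*(-153)*122575 - 1453 = -37507950 - 1453 = -37509403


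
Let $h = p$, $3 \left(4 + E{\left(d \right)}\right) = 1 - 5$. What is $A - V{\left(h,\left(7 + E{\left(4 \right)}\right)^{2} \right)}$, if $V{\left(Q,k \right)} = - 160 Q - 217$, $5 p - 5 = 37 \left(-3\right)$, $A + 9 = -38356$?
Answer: $-41540$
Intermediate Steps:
$A = -38365$ ($A = -9 - 38356 = -38365$)
$E{\left(d \right)} = - \frac{16}{3}$ ($E{\left(d \right)} = -4 + \frac{1 - 5}{3} = -4 + \frac{1}{3} \left(-4\right) = -4 - \frac{4}{3} = - \frac{16}{3}$)
$p = - \frac{106}{5}$ ($p = 1 + \frac{37 \left(-3\right)}{5} = 1 + \frac{1}{5} \left(-111\right) = 1 - \frac{111}{5} = - \frac{106}{5} \approx -21.2$)
$h = - \frac{106}{5} \approx -21.2$
$V{\left(Q,k \right)} = -217 - 160 Q$
$A - V{\left(h,\left(7 + E{\left(4 \right)}\right)^{2} \right)} = -38365 - \left(-217 - -3392\right) = -38365 - \left(-217 + 3392\right) = -38365 - 3175 = -41540$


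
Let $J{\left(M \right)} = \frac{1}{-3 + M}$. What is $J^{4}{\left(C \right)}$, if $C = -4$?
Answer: $\frac{1}{2401} \approx 0.00041649$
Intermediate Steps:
$J^{4}{\left(C \right)} = \left(\frac{1}{-3 - 4}\right)^{4} = \left(\frac{1}{-7}\right)^{4} = \left(- \frac{1}{7}\right)^{4} = \frac{1}{2401}$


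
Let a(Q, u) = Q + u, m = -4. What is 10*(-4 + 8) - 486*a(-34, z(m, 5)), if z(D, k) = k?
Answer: 14134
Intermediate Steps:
10*(-4 + 8) - 486*a(-34, z(m, 5)) = 10*(-4 + 8) - 486*(-34 + 5) = 10*4 - 486*(-29) = 40 + 14094 = 14134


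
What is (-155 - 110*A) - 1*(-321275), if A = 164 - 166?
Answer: 321340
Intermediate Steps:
A = -2
(-155 - 110*A) - 1*(-321275) = (-155 - 110*(-2)) - 1*(-321275) = (-155 + 220) + 321275 = 65 + 321275 = 321340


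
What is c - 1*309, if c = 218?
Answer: -91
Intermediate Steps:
c - 1*309 = 218 - 1*309 = 218 - 309 = -91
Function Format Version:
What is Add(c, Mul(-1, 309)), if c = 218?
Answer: -91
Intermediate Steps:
Add(c, Mul(-1, 309)) = Add(218, Mul(-1, 309)) = Add(218, -309) = -91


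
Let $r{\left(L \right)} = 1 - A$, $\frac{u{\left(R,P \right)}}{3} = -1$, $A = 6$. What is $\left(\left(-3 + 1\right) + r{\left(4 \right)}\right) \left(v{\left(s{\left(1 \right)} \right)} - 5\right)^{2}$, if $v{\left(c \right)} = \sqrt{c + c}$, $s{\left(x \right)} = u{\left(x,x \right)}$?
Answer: $-133 + 70 i \sqrt{6} \approx -133.0 + 171.46 i$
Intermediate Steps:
$u{\left(R,P \right)} = -3$ ($u{\left(R,P \right)} = 3 \left(-1\right) = -3$)
$s{\left(x \right)} = -3$
$r{\left(L \right)} = -5$ ($r{\left(L \right)} = 1 - 6 = -5$)
$v{\left(c \right)} = \sqrt{2} \sqrt{c}$ ($v{\left(c \right)} = \sqrt{2 c} = \sqrt{2} \sqrt{c}$)
$\left(\left(-3 + 1\right) + r{\left(4 \right)}\right) \left(v{\left(s{\left(1 \right)} \right)} - 5\right)^{2} = \left(\left(-3 + 1\right) - 5\right) \left(\sqrt{2} \sqrt{-3} - 5\right)^{2} = \left(-2 - 5\right) \left(\sqrt{2} i \sqrt{3} - 5\right)^{2} = - 7 \left(i \sqrt{6} - 5\right)^{2} = - 7 \left(-5 + i \sqrt{6}\right)^{2}$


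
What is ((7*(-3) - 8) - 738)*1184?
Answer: -908128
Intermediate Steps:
((7*(-3) - 8) - 738)*1184 = ((-21 - 8) - 738)*1184 = (-29 - 738)*1184 = -767*1184 = -908128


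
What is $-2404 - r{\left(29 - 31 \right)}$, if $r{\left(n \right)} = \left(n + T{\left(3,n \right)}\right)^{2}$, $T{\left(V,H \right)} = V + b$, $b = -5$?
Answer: $-2420$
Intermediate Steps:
$T{\left(V,H \right)} = -5 + V$ ($T{\left(V,H \right)} = V - 5 = -5 + V$)
$r{\left(n \right)} = \left(-2 + n\right)^{2}$ ($r{\left(n \right)} = \left(n + \left(-5 + 3\right)\right)^{2} = \left(n - 2\right)^{2} = \left(-2 + n\right)^{2}$)
$-2404 - r{\left(29 - 31 \right)} = -2404 - \left(-2 + \left(29 - 31\right)\right)^{2} = -2404 - \left(-2 - 2\right)^{2} = -2404 - \left(-4\right)^{2} = -2404 - 16 = -2420$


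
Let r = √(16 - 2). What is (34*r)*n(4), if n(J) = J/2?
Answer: 68*√14 ≈ 254.43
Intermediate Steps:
n(J) = J/2 (n(J) = J*(½) = J/2)
r = √14 ≈ 3.7417
(34*r)*n(4) = (34*√14)*((½)*4) = (34*√14)*2 = 68*√14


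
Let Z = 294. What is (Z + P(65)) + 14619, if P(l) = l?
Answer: 14978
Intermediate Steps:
(Z + P(65)) + 14619 = (294 + 65) + 14619 = 359 + 14619 = 14978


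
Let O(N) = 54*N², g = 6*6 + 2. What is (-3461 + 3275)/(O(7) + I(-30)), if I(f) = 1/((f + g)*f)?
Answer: -44640/635039 ≈ -0.070295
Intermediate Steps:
g = 38 (g = 36 + 2 = 38)
I(f) = 1/(f*(38 + f)) (I(f) = 1/((f + 38)*f) = 1/((38 + f)*f) = 1/(f*(38 + f)))
(-3461 + 3275)/(O(7) + I(-30)) = (-3461 + 3275)/(54*7² + 1/((-30)*(38 - 30))) = -186/(54*49 - 1/30/8) = -186/(2646 - 1/30*⅛) = -186/(2646 - 1/240) = -186/635039/240 = -186*240/635039 = -44640/635039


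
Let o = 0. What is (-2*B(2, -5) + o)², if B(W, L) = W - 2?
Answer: 0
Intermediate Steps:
B(W, L) = -2 + W
(-2*B(2, -5) + o)² = (-2*(-2 + 2) + 0)² = (-2*0 + 0)² = (0 + 0)² = 0² = 0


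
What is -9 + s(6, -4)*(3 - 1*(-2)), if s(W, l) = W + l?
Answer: 1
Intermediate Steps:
-9 + s(6, -4)*(3 - 1*(-2)) = -9 + (6 - 4)*(3 - 1*(-2)) = -9 + 2*(3 + 2) = -9 + 2*5 = -9 + 10 = 1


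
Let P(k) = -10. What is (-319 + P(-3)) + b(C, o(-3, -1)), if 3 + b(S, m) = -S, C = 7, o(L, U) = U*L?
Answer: -339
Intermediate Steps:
o(L, U) = L*U
b(S, m) = -3 - S
(-319 + P(-3)) + b(C, o(-3, -1)) = (-319 - 10) + (-3 - 1*7) = -329 + (-3 - 7) = -329 - 10 = -339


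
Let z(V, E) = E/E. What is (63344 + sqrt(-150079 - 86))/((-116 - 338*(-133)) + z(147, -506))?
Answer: 63344/44839 + 3*I*sqrt(16685)/44839 ≈ 1.4127 + 0.0086423*I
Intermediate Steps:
z(V, E) = 1
(63344 + sqrt(-150079 - 86))/((-116 - 338*(-133)) + z(147, -506)) = (63344 + sqrt(-150079 - 86))/((-116 - 338*(-133)) + 1) = (63344 + sqrt(-150165))/((-116 + 44954) + 1) = (63344 + 3*I*sqrt(16685))/(44838 + 1) = (63344 + 3*I*sqrt(16685))/44839 = (63344 + 3*I*sqrt(16685))*(1/44839) = 63344/44839 + 3*I*sqrt(16685)/44839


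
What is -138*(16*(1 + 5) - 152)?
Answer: 7728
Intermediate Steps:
-138*(16*(1 + 5) - 152) = -138*(16*6 - 152) = -138*(96 - 152) = -138*(-56) = 7728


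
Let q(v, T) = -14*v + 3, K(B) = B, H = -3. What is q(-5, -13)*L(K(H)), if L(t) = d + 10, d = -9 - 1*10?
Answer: -657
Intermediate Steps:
d = -19 (d = -9 - 10 = -19)
L(t) = -9 (L(t) = -19 + 10 = -9)
q(v, T) = 3 - 14*v
q(-5, -13)*L(K(H)) = (3 - 14*(-5))*(-9) = (3 + 70)*(-9) = 73*(-9) = -657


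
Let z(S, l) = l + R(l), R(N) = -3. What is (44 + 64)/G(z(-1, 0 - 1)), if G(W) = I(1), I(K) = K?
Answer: 108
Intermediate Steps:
z(S, l) = -3 + l (z(S, l) = l - 3 = -3 + l)
G(W) = 1
(44 + 64)/G(z(-1, 0 - 1)) = (44 + 64)/1 = 1*108 = 108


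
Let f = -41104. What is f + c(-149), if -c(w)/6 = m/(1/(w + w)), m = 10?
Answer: -23224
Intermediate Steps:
c(w) = -120*w (c(w) = -60/(1/(w + w)) = -60/(1/(2*w)) = -60*2*w = -120*w)
f + c(-149) = -41104 - 120*(-149) = -41104 + 17880 = -23224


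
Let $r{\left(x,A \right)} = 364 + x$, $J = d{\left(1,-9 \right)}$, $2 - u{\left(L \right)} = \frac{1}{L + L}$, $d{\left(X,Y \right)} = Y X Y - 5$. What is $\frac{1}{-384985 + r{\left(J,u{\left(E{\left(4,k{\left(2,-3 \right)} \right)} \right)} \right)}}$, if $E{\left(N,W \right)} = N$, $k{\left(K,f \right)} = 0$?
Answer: $- \frac{1}{384545} \approx -2.6005 \cdot 10^{-6}$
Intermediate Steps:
$d{\left(X,Y \right)} = -5 + X Y^{2}$ ($d{\left(X,Y \right)} = X Y Y - 5 = X Y^{2} - 5 = -5 + X Y^{2}$)
$u{\left(L \right)} = 2 - \frac{1}{2 L}$ ($u{\left(L \right)} = 2 - \frac{1}{L + L} = 2 - \frac{1}{2 L}$)
$J = 76$ ($J = -5 + 1 \left(-9\right)^{2} = -5 + 1 \cdot 81 = -5 + 81 = 76$)
$\frac{1}{-384985 + r{\left(J,u{\left(E{\left(4,k{\left(2,-3 \right)} \right)} \right)} \right)}} = \frac{1}{-384985 + \left(364 + 76\right)} = \frac{1}{-384985 + 440} = \frac{1}{-384545} = - \frac{1}{384545}$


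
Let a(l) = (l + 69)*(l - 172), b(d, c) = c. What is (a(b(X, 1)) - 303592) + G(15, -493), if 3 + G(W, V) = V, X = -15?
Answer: -316058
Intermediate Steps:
G(W, V) = -3 + V
a(l) = (-172 + l)*(69 + l) (a(l) = (69 + l)*(-172 + l) = (-172 + l)*(69 + l))
(a(b(X, 1)) - 303592) + G(15, -493) = ((-11868 + 1**2 - 103*1) - 303592) + (-3 - 493) = ((-11868 + 1 - 103) - 303592) - 496 = (-11970 - 303592) - 496 = -315562 - 496 = -316058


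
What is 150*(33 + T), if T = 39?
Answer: 10800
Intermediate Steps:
150*(33 + T) = 150*(33 + 39) = 150*72 = 10800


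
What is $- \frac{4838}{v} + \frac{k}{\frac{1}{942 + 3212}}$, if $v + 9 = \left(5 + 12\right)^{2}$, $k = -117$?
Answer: $- \frac{68044939}{140} \approx -4.8604 \cdot 10^{5}$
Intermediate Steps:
$v = 280$ ($v = -9 + \left(5 + 12\right)^{2} = -9 + 17^{2} = -9 + 289 = 280$)
$- \frac{4838}{v} + \frac{k}{\frac{1}{942 + 3212}} = - \frac{4838}{280} - \frac{117}{\frac{1}{942 + 3212}} = \left(-4838\right) \frac{1}{280} - \frac{117}{\frac{1}{4154}} = - \frac{2419}{140} - 117 \frac{1}{\frac{1}{4154}} = - \frac{2419}{140} - 486018 = - \frac{68044939}{140}$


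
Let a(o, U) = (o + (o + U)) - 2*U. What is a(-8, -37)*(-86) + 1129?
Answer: -677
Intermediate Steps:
a(o, U) = -U + 2*o (a(o, U) = (o + (U + o)) - 2*U = (U + 2*o) - 2*U = -U + 2*o)
a(-8, -37)*(-86) + 1129 = (-1*(-37) + 2*(-8))*(-86) + 1129 = (37 - 16)*(-86) + 1129 = 21*(-86) + 1129 = -1806 + 1129 = -677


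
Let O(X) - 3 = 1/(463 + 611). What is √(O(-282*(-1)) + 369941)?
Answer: √426721526418/1074 ≈ 608.23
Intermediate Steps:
O(X) = 3223/1074 (O(X) = 3 + 1/(463 + 611) = 3 + 1/1074 = 3223/1074)
√(O(-282*(-1)) + 369941) = √(3223/1074 + 369941) = √(397319857/1074) = √426721526418/1074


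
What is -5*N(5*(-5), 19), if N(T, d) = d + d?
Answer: -190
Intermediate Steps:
N(T, d) = 2*d
-5*N(5*(-5), 19) = -10*19 = -5*38 = -190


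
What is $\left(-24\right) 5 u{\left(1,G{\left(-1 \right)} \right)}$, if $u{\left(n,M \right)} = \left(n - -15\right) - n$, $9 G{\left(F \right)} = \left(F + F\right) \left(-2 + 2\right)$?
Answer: $-1800$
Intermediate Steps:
$G{\left(F \right)} = 0$ ($G{\left(F \right)} = \frac{\left(F + F\right) \left(-2 + 2\right)}{9} = \frac{2 F 0}{9} = \frac{1}{9} \cdot 0 = 0$)
$u{\left(n,M \right)} = 15$ ($u{\left(n,M \right)} = \left(n + 15\right) - n = \left(15 + n\right) - n = 15$)
$\left(-24\right) 5 u{\left(1,G{\left(-1 \right)} \right)} = \left(-24\right) 5 \cdot 15 = \left(-120\right) 15 = -1800$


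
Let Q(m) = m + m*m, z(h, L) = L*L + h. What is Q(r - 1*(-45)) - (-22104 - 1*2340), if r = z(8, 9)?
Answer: 42534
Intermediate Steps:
z(h, L) = h + L**2 (z(h, L) = L**2 + h = h + L**2)
r = 89 (r = 8 + 9**2 = 8 + 81 = 89)
Q(m) = m + m**2
Q(r - 1*(-45)) - (-22104 - 1*2340) = (89 - 1*(-45))*(1 + (89 - 1*(-45))) - (-22104 - 1*2340) = (89 + 45)*(1 + (89 + 45)) - (-22104 - 2340) = 134*(1 + 134) - 1*(-24444) = 134*135 + 24444 = 18090 + 24444 = 42534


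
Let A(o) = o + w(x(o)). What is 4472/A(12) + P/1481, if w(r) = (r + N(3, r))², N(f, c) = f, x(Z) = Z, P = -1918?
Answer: 6168466/350997 ≈ 17.574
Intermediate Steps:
w(r) = (3 + r)² (w(r) = (r + 3)² = (3 + r)²)
A(o) = o + (3 + o)²
4472/A(12) + P/1481 = 4472/(12 + (3 + 12)²) - 1918/1481 = 4472/(12 + 15²) - 1918*1/1481 = 4472/(12 + 225) - 1918/1481 = 4472/237 - 1918/1481 = 6168466/350997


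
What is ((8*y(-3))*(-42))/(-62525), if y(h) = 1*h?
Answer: -1008/62525 ≈ -0.016122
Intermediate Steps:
y(h) = h
((8*y(-3))*(-42))/(-62525) = ((8*(-3))*(-42))/(-62525) = -24*(-42)*(-1/62525) = 1008*(-1/62525) = -1008/62525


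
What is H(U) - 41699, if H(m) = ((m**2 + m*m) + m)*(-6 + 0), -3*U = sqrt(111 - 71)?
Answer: -125257/3 + 4*sqrt(10) ≈ -41740.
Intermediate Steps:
U = -2*sqrt(10)/3 (U = -sqrt(111 - 71)/3 = -2*sqrt(10)/3 ≈ -2.1082)
H(m) = -12*m**2 - 6*m (H(m) = ((m**2 + m**2) + m)*(-6) = (2*m**2 + m)*(-6) = (m + 2*m**2)*(-6) = -12*m**2 - 6*m)
H(U) - 41699 = -6*(-2*sqrt(10)/3)*(1 + 2*(-2*sqrt(10)/3)) - 41699 = -6*(-2*sqrt(10)/3)*(1 - 4*sqrt(10)/3) - 41699 = 4*sqrt(10)*(1 - 4*sqrt(10)/3) - 41699 = -41699 + 4*sqrt(10)*(1 - 4*sqrt(10)/3)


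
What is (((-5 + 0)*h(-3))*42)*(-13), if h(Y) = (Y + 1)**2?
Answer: 10920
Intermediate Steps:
h(Y) = (1 + Y)**2
(((-5 + 0)*h(-3))*42)*(-13) = (((-5 + 0)*(1 - 3)**2)*42)*(-13) = (-5*(-2)**2*42)*(-13) = (-5*4*42)*(-13) = -20*42*(-13) = -840*(-13) = 10920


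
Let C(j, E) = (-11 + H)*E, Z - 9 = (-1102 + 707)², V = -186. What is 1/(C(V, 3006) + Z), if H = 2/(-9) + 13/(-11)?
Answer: 11/1306222 ≈ 8.4212e-6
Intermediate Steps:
H = -139/99 (H = 2*(-⅑) + 13*(-1/11) = -2/9 - 13/11 = -139/99 ≈ -1.4040)
Z = 156034 (Z = 9 + (-1102 + 707)² = 9 + (-395)² = 9 + 156025 = 156034)
C(j, E) = -1228*E/99 (C(j, E) = (-11 - 139/99)*E = -1228*E/99)
1/(C(V, 3006) + Z) = 1/(-1228/99*3006 + 156034) = 1/(-410152/11 + 156034) = 1/(1306222/11) = 11/1306222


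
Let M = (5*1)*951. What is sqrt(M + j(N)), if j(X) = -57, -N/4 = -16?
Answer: 9*sqrt(58) ≈ 68.542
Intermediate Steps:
N = 64 (N = -4*(-16) = 64)
M = 4755 (M = 5*951 = 4755)
sqrt(M + j(N)) = sqrt(4755 - 57) = sqrt(4698) = 9*sqrt(58)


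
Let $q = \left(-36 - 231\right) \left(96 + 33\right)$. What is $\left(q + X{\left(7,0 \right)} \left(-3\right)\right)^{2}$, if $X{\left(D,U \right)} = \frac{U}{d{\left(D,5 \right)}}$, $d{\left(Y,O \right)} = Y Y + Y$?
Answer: $1186320249$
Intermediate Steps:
$d{\left(Y,O \right)} = Y + Y^{2}$ ($d{\left(Y,O \right)} = Y^{2} + Y = Y + Y^{2}$)
$X{\left(D,U \right)} = \frac{U}{D \left(1 + D\right)}$
$q = -34443$ ($q = \left(-267\right) 129 = -34443$)
$\left(q + X{\left(7,0 \right)} \left(-3\right)\right)^{2} = \left(-34443 + \frac{0}{7 \left(1 + 7\right)} \left(-3\right)\right)^{2} = \left(-34443 + 0 \cdot \frac{1}{7} \cdot \frac{1}{8} \left(-3\right)\right)^{2} = \left(-34443 + 0 \left(-3\right)\right)^{2} = \left(-34443 + 0\right)^{2} = \left(-34443\right)^{2} = 1186320249$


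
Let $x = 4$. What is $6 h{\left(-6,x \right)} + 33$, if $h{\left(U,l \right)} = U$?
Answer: $-3$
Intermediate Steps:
$6 h{\left(-6,x \right)} + 33 = 6 \left(-6\right) + 33 = -36 + 33 = -3$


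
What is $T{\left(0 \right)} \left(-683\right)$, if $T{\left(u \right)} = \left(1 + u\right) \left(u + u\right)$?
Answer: $0$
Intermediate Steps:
$T{\left(u \right)} = 2 u \left(1 + u\right)$ ($T{\left(u \right)} = \left(1 + u\right) 2 u = 2 u \left(1 + u\right)$)
$T{\left(0 \right)} \left(-683\right) = 2 \cdot 0 \left(1 + 0\right) \left(-683\right) = 2 \cdot 0 \cdot 1 \left(-683\right) = 0 \left(-683\right) = 0$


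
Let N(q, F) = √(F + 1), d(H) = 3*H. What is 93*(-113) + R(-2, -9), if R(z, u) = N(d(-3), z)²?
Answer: -10510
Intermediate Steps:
N(q, F) = √(1 + F)
R(z, u) = 1 + z (R(z, u) = (√(1 + z))² = 1 + z)
93*(-113) + R(-2, -9) = 93*(-113) + (1 - 2) = -10509 - 1 = -10510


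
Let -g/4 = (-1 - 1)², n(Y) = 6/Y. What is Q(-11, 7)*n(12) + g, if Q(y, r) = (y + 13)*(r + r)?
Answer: -2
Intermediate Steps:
Q(y, r) = 2*r*(13 + y) (Q(y, r) = (13 + y)*(2*r) = 2*r*(13 + y))
g = -16 (g = -4*(-1 - 1)² = -4*(-2)² = -4*4 = -16)
Q(-11, 7)*n(12) + g = (2*7*(13 - 11))*(6/12) - 16 = (2*7*2)*(6*(1/12)) - 16 = 28*(½) - 16 = 14 - 16 = -2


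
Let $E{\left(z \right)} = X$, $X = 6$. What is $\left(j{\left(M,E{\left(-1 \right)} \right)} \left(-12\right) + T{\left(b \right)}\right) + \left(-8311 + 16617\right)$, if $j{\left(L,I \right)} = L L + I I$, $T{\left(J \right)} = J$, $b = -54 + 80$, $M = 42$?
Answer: $-13268$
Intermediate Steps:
$b = 26$
$E{\left(z \right)} = 6$
$j{\left(L,I \right)} = I^{2} + L^{2}$ ($j{\left(L,I \right)} = L^{2} + I^{2} = I^{2} + L^{2}$)
$\left(j{\left(M,E{\left(-1 \right)} \right)} \left(-12\right) + T{\left(b \right)}\right) + \left(-8311 + 16617\right) = \left(\left(6^{2} + 42^{2}\right) \left(-12\right) + 26\right) + \left(-8311 + 16617\right) = \left(\left(36 + 1764\right) \left(-12\right) + 26\right) + 8306 = \left(1800 \left(-12\right) + 26\right) + 8306 = \left(-21600 + 26\right) + 8306 = -21574 + 8306 = -13268$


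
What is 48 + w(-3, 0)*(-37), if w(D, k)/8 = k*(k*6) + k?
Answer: 48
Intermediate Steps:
w(D, k) = 8*k + 48*k² (w(D, k) = 8*(k*(k*6) + k) = 8*(k*(6*k) + k) = 8*(6*k² + k) = 8*(k + 6*k²) = 8*k + 48*k²)
48 + w(-3, 0)*(-37) = 48 + (8*0*(1 + 6*0))*(-37) = 48 + (8*0*(1 + 0))*(-37) = 48 + (8*0*1)*(-37) = 48 + 0*(-37) = 48 + 0 = 48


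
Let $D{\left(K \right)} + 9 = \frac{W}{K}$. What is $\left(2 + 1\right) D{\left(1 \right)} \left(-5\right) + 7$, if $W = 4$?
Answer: $82$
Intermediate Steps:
$D{\left(K \right)} = -9 + \frac{4}{K}$
$\left(2 + 1\right) D{\left(1 \right)} \left(-5\right) + 7 = \left(2 + 1\right) \left(-9 + \frac{4}{1}\right) \left(-5\right) + 7 = 3 \left(-9 + 4 \cdot 1\right) \left(-5\right) + 7 = 3 \left(-9 + 4\right) \left(-5\right) + 7 = 3 \left(-5\right) \left(-5\right) + 7 = \left(-15\right) \left(-5\right) + 7 = 75 + 7 = 82$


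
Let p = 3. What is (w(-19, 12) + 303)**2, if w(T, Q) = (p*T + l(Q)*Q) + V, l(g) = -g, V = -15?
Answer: 7569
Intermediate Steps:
w(T, Q) = -15 - Q**2 + 3*T (w(T, Q) = (3*T + (-Q)*Q) - 15 = (3*T - Q**2) - 15 = (-Q**2 + 3*T) - 15 = -15 - Q**2 + 3*T)
(w(-19, 12) + 303)**2 = ((-15 - 1*12**2 + 3*(-19)) + 303)**2 = ((-15 - 1*144 - 57) + 303)**2 = ((-15 - 144 - 57) + 303)**2 = (-216 + 303)**2 = 87**2 = 7569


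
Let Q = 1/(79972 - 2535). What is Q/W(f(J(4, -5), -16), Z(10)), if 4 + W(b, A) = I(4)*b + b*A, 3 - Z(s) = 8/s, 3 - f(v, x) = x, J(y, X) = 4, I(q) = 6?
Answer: 5/58774683 ≈ 8.5071e-8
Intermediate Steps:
f(v, x) = 3 - x
Z(s) = 3 - 8/s
W(b, A) = -4 + 6*b + A*b (W(b, A) = -4 + (6*b + b*A) = -4 + (6*b + A*b) = -4 + 6*b + A*b)
Q = 1/77437 ≈ 1.2914e-5
Q/W(f(J(4, -5), -16), Z(10)) = 1/(77437*(-4 + 6*(3 - 1*(-16)) + (3 - 8/10)*(3 - 1*(-16)))) = 1/(77437*(-4 + 6*(3 + 16) + (3 - 8*⅒)*(3 + 16))) = 1/(77437*(-4 + 6*19 + (3 - ⅘)*19)) = 1/(77437*(-4 + 114 + (11/5)*19)) = 1/(77437*(-4 + 114 + 209/5)) = 1/(77437*(759/5)) = (1/77437)*(5/759) = 5/58774683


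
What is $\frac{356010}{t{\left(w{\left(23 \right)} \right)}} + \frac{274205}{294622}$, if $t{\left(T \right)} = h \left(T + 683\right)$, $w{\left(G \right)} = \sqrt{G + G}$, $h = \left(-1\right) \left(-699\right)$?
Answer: $\frac{53680521097315}{32019878104218} - \frac{118670 \sqrt{46}}{108681219} \approx 1.6691$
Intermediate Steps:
$h = 699$
$w{\left(G \right)} = \sqrt{2} \sqrt{G}$ ($w{\left(G \right)} = \sqrt{2 G} = \sqrt{2} \sqrt{G}$)
$t{\left(T \right)} = 477417 + 699 T$ ($t{\left(T \right)} = 699 \left(T + 683\right) = 699 \left(683 + T\right) = 477417 + 699 T$)
$\frac{356010}{t{\left(w{\left(23 \right)} \right)}} + \frac{274205}{294622} = \frac{356010}{477417 + 699 \sqrt{2} \sqrt{23}} + \frac{274205}{294622} = \frac{356010}{477417 + 699 \sqrt{46}} + 274205 \cdot \frac{1}{294622} = \frac{356010}{477417 + 699 \sqrt{46}} + \frac{274205}{294622} = \frac{274205}{294622} + \frac{356010}{477417 + 699 \sqrt{46}}$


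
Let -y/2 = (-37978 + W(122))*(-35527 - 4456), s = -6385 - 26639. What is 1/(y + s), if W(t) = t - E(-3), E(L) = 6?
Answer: -1/3027705716 ≈ -3.3028e-10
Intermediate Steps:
W(t) = -6 + t (W(t) = t - 1*6 = t - 6 = -6 + t)
s = -33024
y = -3027672692 (y = -2*(-37978 + (-6 + 122))*(-35527 - 4456) = -2*(-37978 + 116)*(-39983) = -(-75724)*(-39983) = -2*1513836346 = -3027672692)
1/(y + s) = 1/(-3027672692 - 33024) = 1/(-3027705716) = -1/3027705716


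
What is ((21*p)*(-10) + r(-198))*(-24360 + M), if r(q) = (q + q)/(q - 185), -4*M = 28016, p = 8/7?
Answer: 2870558736/383 ≈ 7.4949e+6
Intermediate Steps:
p = 8/7 (p = 8*(1/7) = 8/7 ≈ 1.1429)
M = -7004 (M = -1/4*28016 = -7004)
r(q) = 2*q/(-185 + q) (r(q) = (2*q)/(-185 + q) = 2*q/(-185 + q))
((21*p)*(-10) + r(-198))*(-24360 + M) = ((21*(8/7))*(-10) + 2*(-198)/(-185 - 198))*(-24360 - 7004) = (24*(-10) + 2*(-198)/(-383))*(-31364) = (-240 + 2*(-198)*(-1/383))*(-31364) = (-240 + 396/383)*(-31364) = -91524/383*(-31364) = 2870558736/383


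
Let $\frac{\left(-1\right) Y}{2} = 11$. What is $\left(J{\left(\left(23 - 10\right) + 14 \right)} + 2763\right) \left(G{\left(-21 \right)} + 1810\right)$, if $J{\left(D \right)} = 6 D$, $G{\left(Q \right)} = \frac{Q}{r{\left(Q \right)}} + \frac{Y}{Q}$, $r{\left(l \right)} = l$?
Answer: $\frac{37101675}{7} \approx 5.3002 \cdot 10^{6}$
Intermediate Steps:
$Y = -22$ ($Y = \left(-2\right) 11 = -22$)
$G{\left(Q \right)} = 1 - \frac{22}{Q}$ ($G{\left(Q \right)} = \frac{Q}{Q} - \frac{22}{Q} = 1 - \frac{22}{Q}$)
$\left(J{\left(\left(23 - 10\right) + 14 \right)} + 2763\right) \left(G{\left(-21 \right)} + 1810\right) = \left(6 \left(\left(23 - 10\right) + 14\right) + 2763\right) \left(\frac{-22 - 21}{-21} + 1810\right) = \left(6 \left(13 + 14\right) + 2763\right) \left(\left(- \frac{1}{21}\right) \left(-43\right) + 1810\right) = \left(6 \cdot 27 + 2763\right) \left(\frac{43}{21} + 1810\right) = \left(162 + 2763\right) \frac{38053}{21} = 2925 \cdot \frac{38053}{21} = \frac{37101675}{7}$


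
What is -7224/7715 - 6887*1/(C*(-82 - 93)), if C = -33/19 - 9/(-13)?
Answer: -2690013047/69666450 ≈ -38.613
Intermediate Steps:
C = -258/247 (C = -33*1/19 - 9*(-1/13) = -33/19 + 9/13 = -258/247 ≈ -1.0445)
-7224/7715 - 6887*1/(C*(-82 - 93)) = -7224/7715 - 6887*(-247/(258*(-82 - 93))) = -7224*1/7715 - 6887/((-175*(-258/247))) = -7224/7715 - 6887/45150/247 = -7224/7715 - 6887*247/45150 = -7224/7715 - 1701089/45150 = -2690013047/69666450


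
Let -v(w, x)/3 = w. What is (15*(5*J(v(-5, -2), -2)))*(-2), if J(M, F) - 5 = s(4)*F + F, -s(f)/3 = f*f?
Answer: -14850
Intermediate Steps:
s(f) = -3*f² (s(f) = -3*f*f = -3*f²)
v(w, x) = -3*w
J(M, F) = 5 - 47*F (J(M, F) = 5 + ((-3*4²)*F + F) = 5 + ((-3*16)*F + F) = 5 + (-48*F + F) = 5 - 47*F)
(15*(5*J(v(-5, -2), -2)))*(-2) = (15*(5*(5 - 47*(-2))))*(-2) = (15*(5*(5 + 94)))*(-2) = (15*(5*99))*(-2) = (15*495)*(-2) = 7425*(-2) = -14850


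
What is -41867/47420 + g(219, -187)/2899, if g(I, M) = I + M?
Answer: -119854993/137470580 ≈ -0.87186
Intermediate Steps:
-41867/47420 + g(219, -187)/2899 = -41867/47420 + (219 - 187)/2899 = -41867*1/47420 + 32*(1/2899) = -41867/47420 + 32/2899 = -119854993/137470580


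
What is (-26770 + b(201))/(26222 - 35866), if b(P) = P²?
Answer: -13631/9644 ≈ -1.4134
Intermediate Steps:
(-26770 + b(201))/(26222 - 35866) = (-26770 + 201²)/(26222 - 35866) = (-26770 + 40401)/(-9644) = 13631*(-1/9644) = -13631/9644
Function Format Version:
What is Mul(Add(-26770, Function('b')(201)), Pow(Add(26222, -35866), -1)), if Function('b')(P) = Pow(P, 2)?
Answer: Rational(-13631, 9644) ≈ -1.4134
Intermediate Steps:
Mul(Add(-26770, Function('b')(201)), Pow(Add(26222, -35866), -1)) = Mul(Add(-26770, Pow(201, 2)), Pow(Add(26222, -35866), -1)) = Mul(Add(-26770, 40401), Pow(-9644, -1)) = Mul(13631, Rational(-1, 9644)) = Rational(-13631, 9644)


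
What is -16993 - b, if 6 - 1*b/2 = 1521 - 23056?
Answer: -60075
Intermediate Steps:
b = 43082 (b = 12 - 2*(1521 - 23056) = 12 - 2*(-21535) = 12 + 43070 = 43082)
-16993 - b = -16993 - 1*43082 = -16993 - 43082 = -60075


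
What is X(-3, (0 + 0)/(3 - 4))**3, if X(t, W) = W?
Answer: 0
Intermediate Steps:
X(-3, (0 + 0)/(3 - 4))**3 = ((0 + 0)/(3 - 4))**3 = (0/(-1))**3 = (0*(-1))**3 = 0**3 = 0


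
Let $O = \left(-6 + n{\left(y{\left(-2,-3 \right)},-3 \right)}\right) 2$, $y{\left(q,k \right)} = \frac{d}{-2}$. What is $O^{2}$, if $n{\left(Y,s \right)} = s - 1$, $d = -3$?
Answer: $400$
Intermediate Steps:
$y{\left(q,k \right)} = \frac{3}{2}$ ($y{\left(q,k \right)} = - \frac{3}{-2} = \left(-3\right) \left(- \frac{1}{2}\right) = \frac{3}{2}$)
$n{\left(Y,s \right)} = -1 + s$ ($n{\left(Y,s \right)} = s - 1 = -1 + s$)
$O = -20$ ($O = \left(-6 - 4\right) 2 = \left(-10\right) 2 = -20$)
$O^{2} = \left(-20\right)^{2} = 400$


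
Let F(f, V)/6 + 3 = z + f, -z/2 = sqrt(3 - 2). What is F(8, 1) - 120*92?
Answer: -11022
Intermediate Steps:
z = -2 (z = -2*sqrt(3 - 2) = -2*sqrt(1) = -2*1 = -2)
F(f, V) = -30 + 6*f (F(f, V) = -18 + 6*(-2 + f) = -18 + (-12 + 6*f) = -30 + 6*f)
F(8, 1) - 120*92 = (-30 + 6*8) - 120*92 = (-30 + 48) - 11040 = 18 - 11040 = -11022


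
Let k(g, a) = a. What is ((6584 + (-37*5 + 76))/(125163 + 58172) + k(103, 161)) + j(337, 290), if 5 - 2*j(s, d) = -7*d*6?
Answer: 12394507/1982 ≈ 6253.5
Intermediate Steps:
j(s, d) = 5/2 + 21*d (j(s, d) = 5/2 - (-7*d)*6/2 = 5/2 - (-21)*d = 5/2 + 21*d)
((6584 + (-37*5 + 76))/(125163 + 58172) + k(103, 161)) + j(337, 290) = ((6584 + (-37*5 + 76))/(125163 + 58172) + 161) + (5/2 + 21*290) = ((6584 + (-185 + 76))/183335 + 161) + (5/2 + 6090) = ((6584 - 109)*(1/183335) + 161) + 12185/2 = (6475*(1/183335) + 161) + 12185/2 = (35/991 + 161) + 12185/2 = 159586/991 + 12185/2 = 12394507/1982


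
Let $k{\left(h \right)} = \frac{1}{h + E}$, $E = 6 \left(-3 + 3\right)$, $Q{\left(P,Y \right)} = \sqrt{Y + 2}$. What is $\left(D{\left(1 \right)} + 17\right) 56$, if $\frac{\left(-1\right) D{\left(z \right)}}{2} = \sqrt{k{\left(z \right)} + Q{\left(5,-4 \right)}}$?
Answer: $952 - 112 \sqrt{1 + i \sqrt{2}} \approx 821.1 - 67.76 i$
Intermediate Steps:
$Q{\left(P,Y \right)} = \sqrt{2 + Y}$
$E = 0$ ($E = 6 \cdot 0 = 0$)
$k{\left(h \right)} = \frac{1}{h}$ ($k{\left(h \right)} = \frac{1}{h + 0} = \frac{1}{h}$)
$D{\left(z \right)} = - 2 \sqrt{\frac{1}{z} + i \sqrt{2}}$ ($D{\left(z \right)} = - 2 \sqrt{\frac{1}{z} + \sqrt{2 - 4}} = - 2 \sqrt{\frac{1}{z} + \sqrt{-2}} = - 2 \sqrt{\frac{1}{z} + i \sqrt{2}}$)
$\left(D{\left(1 \right)} + 17\right) 56 = \left(- 2 \sqrt{1^{-1} + i \sqrt{2}} + 17\right) 56 = \left(- 2 \sqrt{1 + i \sqrt{2}} + 17\right) 56 = \left(17 - 2 \sqrt{1 + i \sqrt{2}}\right) 56 = 952 - 112 \sqrt{1 + i \sqrt{2}}$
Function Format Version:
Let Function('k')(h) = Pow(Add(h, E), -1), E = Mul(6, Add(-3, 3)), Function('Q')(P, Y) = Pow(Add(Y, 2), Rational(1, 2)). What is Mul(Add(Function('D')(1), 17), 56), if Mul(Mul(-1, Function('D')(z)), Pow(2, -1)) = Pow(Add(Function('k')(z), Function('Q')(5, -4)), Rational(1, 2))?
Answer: Add(952, Mul(-112, Pow(Add(1, Mul(I, Pow(2, Rational(1, 2)))), Rational(1, 2)))) ≈ Add(821.10, Mul(-67.760, I))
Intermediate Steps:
Function('Q')(P, Y) = Pow(Add(2, Y), Rational(1, 2))
E = 0 (E = Mul(6, 0) = 0)
Function('k')(h) = Pow(h, -1) (Function('k')(h) = Pow(Add(h, 0), -1) = Pow(h, -1))
Function('D')(z) = Mul(-2, Pow(Add(Pow(z, -1), Mul(I, Pow(2, Rational(1, 2)))), Rational(1, 2))) (Function('D')(z) = Mul(-2, Pow(Add(Pow(z, -1), Pow(Add(2, -4), Rational(1, 2))), Rational(1, 2))) = Mul(-2, Pow(Add(Pow(z, -1), Pow(-2, Rational(1, 2))), Rational(1, 2))) = Mul(-2, Pow(Add(Pow(z, -1), Mul(I, Pow(2, Rational(1, 2)))), Rational(1, 2))))
Mul(Add(Function('D')(1), 17), 56) = Mul(Add(Mul(-2, Pow(Add(Pow(1, -1), Mul(I, Pow(2, Rational(1, 2)))), Rational(1, 2))), 17), 56) = Mul(Add(Mul(-2, Pow(Add(1, Mul(I, Pow(2, Rational(1, 2)))), Rational(1, 2))), 17), 56) = Mul(Add(17, Mul(-2, Pow(Add(1, Mul(I, Pow(2, Rational(1, 2)))), Rational(1, 2)))), 56) = Add(952, Mul(-112, Pow(Add(1, Mul(I, Pow(2, Rational(1, 2)))), Rational(1, 2))))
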